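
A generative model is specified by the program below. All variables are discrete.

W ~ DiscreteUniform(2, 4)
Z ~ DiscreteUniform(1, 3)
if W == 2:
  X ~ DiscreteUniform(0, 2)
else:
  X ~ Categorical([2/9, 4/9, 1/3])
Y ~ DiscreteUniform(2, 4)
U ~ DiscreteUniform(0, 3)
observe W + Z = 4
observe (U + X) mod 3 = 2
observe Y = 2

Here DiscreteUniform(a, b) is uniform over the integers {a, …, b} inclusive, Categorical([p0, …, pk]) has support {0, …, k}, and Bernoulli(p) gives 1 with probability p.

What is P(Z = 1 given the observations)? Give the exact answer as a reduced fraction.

P(Z = 1 | obs) = 1/2

Enumerate traces; 8 have nonzero weight after conditioning:
  (W=2, Z=2, X=0, Y=2, U=2) weight 1/324
  (W=2, Z=2, X=1, Y=2, U=1) weight 1/324
  (W=2, Z=2, X=2, Y=2, U=0) weight 1/324
  (W=2, Z=2, X=2, Y=2, U=3) weight 1/324
  (W=3, Z=1, X=0, Y=2, U=2) weight 1/486
  (W=3, Z=1, X=1, Y=2, U=1) weight 1/243
  (W=3, Z=1, X=2, Y=2, U=0) weight 1/324
  (W=3, Z=1, X=2, Y=2, U=3) weight 1/324
Group by Z:
  weight(Z=1) = 1/81
  weight(Z=2) = 1/81
Total weight = 1/81 + 1/81 = 2/81
P(Z=1 | obs) = 1/81 / 2/81 = 1/2
P(Z=2 | obs) = 1/81 / 2/81 = 1/2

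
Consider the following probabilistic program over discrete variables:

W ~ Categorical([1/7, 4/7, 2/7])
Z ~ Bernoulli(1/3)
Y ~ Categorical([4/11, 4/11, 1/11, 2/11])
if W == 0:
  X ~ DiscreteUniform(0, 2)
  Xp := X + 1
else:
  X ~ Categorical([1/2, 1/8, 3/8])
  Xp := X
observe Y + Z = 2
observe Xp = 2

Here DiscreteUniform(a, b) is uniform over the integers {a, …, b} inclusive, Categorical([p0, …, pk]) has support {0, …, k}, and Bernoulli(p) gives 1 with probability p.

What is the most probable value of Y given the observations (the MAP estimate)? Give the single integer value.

argmax_v P(Y = v | obs) = 1

Enumerate traces; 6 have nonzero weight after conditioning:
  (W=0, Z=0, Y=2, X=1) weight 2/693
  (W=0, Z=1, Y=1, X=1) weight 4/693
  (W=1, Z=0, Y=2, X=2) weight 1/77
  (W=1, Z=1, Y=1, X=2) weight 2/77
  (W=2, Z=0, Y=2, X=2) weight 1/154
  (W=2, Z=1, Y=1, X=2) weight 1/77
Group by Y:
  weight(Y=1) = 31/693
  weight(Y=2) = 31/1386
Total weight = 31/693 + 31/1386 = 31/462
P(Y=1 | obs) = 31/693 / 31/462 = 2/3
P(Y=2 | obs) = 31/1386 / 31/462 = 1/3
argmax = 1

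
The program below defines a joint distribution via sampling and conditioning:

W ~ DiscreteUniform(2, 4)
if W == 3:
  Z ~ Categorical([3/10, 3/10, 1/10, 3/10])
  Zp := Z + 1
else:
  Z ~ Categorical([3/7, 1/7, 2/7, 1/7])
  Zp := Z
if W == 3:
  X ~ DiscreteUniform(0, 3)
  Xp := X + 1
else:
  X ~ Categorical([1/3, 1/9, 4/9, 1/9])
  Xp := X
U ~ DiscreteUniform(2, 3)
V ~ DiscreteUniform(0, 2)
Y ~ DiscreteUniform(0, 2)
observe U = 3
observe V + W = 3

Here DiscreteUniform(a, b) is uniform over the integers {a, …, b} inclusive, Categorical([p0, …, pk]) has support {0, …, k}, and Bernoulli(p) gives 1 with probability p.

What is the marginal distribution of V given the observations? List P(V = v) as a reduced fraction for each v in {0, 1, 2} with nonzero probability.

P(V=0) = 1/2, P(V=1) = 1/2

Enumerate traces; 96 have nonzero weight after conditioning:
  (W=2, Z=0, X=0, U=3, V=1, Y=0) weight 1/378
  (W=2, Z=0, X=0, U=3, V=1, Y=1) weight 1/378
  (W=2, Z=0, X=0, U=3, V=1, Y=2) weight 1/378
  (W=2, Z=0, X=1, U=3, V=1, Y=0) weight 1/1134
  (W=2, Z=0, X=1, U=3, V=1, Y=1) weight 1/1134
  (W=2, Z=0, X=1, U=3, V=1, Y=2) weight 1/1134
  (W=2, Z=0, X=2, U=3, V=1, Y=0) weight 2/567
  (W=2, Z=0, X=2, U=3, V=1, Y=1) weight 2/567
  (W=3, Z=0, X=0, U=3, V=0, Y=0) weight 1/720
  … 87 more
Group by V:
  weight(V=0) = 1/18
  weight(V=1) = 1/18
Total weight = 1/18 + 1/18 = 1/9
P(V=0 | obs) = 1/18 / 1/9 = 1/2
P(V=1 | obs) = 1/18 / 1/9 = 1/2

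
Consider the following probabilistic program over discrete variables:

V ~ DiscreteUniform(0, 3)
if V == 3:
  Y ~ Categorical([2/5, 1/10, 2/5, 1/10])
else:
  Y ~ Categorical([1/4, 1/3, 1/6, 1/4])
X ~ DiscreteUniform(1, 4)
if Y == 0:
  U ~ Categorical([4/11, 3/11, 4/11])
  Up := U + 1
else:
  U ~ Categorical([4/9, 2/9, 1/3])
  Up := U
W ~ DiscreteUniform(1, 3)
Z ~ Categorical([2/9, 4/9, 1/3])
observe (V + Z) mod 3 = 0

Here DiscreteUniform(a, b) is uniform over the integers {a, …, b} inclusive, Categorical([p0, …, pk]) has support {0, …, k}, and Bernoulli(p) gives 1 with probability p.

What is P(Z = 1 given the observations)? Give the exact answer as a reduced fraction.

P(Z = 1 | obs) = 4/11

Enumerate traces; 576 have nonzero weight after conditioning:
  (V=0, Y=0, X=1, U=0, W=1, Z=0) weight 1/2376
  (V=0, Y=0, X=1, U=0, W=2, Z=0) weight 1/2376
  (V=0, Y=0, X=1, U=0, W=3, Z=0) weight 1/2376
  (V=0, Y=0, X=1, U=1, W=1, Z=0) weight 1/3168
  (V=0, Y=0, X=1, U=1, W=2, Z=0) weight 1/3168
  (V=0, Y=0, X=1, U=1, W=3, Z=0) weight 1/3168
  (V=0, Y=0, X=1, U=2, W=1, Z=0) weight 1/2376
  (V=0, Y=0, X=1, U=2, W=2, Z=0) weight 1/2376
  (V=1, Y=0, X=1, U=0, W=1, Z=2) weight 1/1584
  (V=2, Y=0, X=1, U=0, W=1, Z=1) weight 1/1188
  … 566 more
Group by Z:
  weight(Z=0) = 1/9
  weight(Z=1) = 1/9
  weight(Z=2) = 1/12
Total weight = 1/9 + 1/9 + 1/12 = 11/36
P(Z=0 | obs) = 1/9 / 11/36 = 4/11
P(Z=1 | obs) = 1/9 / 11/36 = 4/11
P(Z=2 | obs) = 1/12 / 11/36 = 3/11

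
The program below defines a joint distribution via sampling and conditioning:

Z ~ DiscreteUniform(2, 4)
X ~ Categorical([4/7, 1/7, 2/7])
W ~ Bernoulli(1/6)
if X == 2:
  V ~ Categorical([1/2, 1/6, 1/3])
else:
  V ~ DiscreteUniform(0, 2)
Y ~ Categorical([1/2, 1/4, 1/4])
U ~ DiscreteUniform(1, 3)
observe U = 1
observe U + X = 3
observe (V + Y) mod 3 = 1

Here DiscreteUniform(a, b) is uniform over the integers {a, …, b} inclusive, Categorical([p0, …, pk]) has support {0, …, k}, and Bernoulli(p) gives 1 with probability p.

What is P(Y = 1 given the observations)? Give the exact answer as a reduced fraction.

P(Y = 1 | obs) = 3/7

Enumerate traces; 18 have nonzero weight after conditioning:
  (Z=2, X=2, W=0, V=0, Y=1, U=1) weight 5/1512
  (Z=2, X=2, W=0, V=1, Y=0, U=1) weight 5/2268
  (Z=2, X=2, W=0, V=2, Y=2, U=1) weight 5/2268
  (Z=2, X=2, W=1, V=0, Y=1, U=1) weight 1/1512
  (Z=2, X=2, W=1, V=1, Y=0, U=1) weight 1/2268
  (Z=2, X=2, W=1, V=2, Y=2, U=1) weight 1/2268
  (Z=3, X=2, W=0, V=0, Y=1, U=1) weight 5/1512
  (Z=3, X=2, W=0, V=1, Y=0, U=1) weight 5/2268
  … 10 more
Group by Y:
  weight(Y=0) = 1/126
  weight(Y=1) = 1/84
  weight(Y=2) = 1/126
Total weight = 1/126 + 1/84 + 1/126 = 1/36
P(Y=0 | obs) = 1/126 / 1/36 = 2/7
P(Y=1 | obs) = 1/84 / 1/36 = 3/7
P(Y=2 | obs) = 1/126 / 1/36 = 2/7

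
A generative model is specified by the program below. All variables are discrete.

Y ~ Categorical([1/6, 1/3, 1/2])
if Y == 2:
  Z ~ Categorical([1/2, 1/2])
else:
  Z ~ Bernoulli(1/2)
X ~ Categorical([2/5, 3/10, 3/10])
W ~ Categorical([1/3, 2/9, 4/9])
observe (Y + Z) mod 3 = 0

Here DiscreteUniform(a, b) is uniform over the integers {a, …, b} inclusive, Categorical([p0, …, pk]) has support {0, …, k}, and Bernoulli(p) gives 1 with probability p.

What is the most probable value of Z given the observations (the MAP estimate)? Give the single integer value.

argmax_v P(Z = v | obs) = 1

Enumerate traces; 18 have nonzero weight after conditioning:
  (Y=0, Z=0, X=0, W=0) weight 1/90
  (Y=0, Z=0, X=0, W=1) weight 1/135
  (Y=0, Z=0, X=0, W=2) weight 2/135
  (Y=0, Z=0, X=1, W=0) weight 1/120
  (Y=0, Z=0, X=1, W=1) weight 1/180
  (Y=0, Z=0, X=1, W=2) weight 1/90
  (Y=0, Z=0, X=2, W=0) weight 1/120
  (Y=0, Z=0, X=2, W=1) weight 1/180
  (Y=2, Z=1, X=0, W=0) weight 1/30
  … 9 more
Group by Z:
  weight(Z=0) = 1/12
  weight(Z=1) = 1/4
Total weight = 1/12 + 1/4 = 1/3
P(Z=0 | obs) = 1/12 / 1/3 = 1/4
P(Z=1 | obs) = 1/4 / 1/3 = 3/4
argmax = 1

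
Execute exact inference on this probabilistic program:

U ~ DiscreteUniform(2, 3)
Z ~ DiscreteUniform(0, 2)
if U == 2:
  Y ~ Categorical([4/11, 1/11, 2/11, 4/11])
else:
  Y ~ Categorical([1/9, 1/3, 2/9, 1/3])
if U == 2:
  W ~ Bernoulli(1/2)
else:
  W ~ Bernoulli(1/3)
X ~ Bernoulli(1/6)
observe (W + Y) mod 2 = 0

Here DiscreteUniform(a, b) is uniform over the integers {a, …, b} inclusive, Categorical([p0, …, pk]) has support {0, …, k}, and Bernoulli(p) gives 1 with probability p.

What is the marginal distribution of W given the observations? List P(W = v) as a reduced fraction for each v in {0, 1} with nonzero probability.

P(W=0) = 98/187, P(W=1) = 89/187

Enumerate traces; 48 have nonzero weight after conditioning:
  (U=2, Z=0, Y=0, W=0, X=0) weight 5/198
  (U=2, Z=0, Y=0, W=0, X=1) weight 1/198
  (U=2, Z=0, Y=1, W=1, X=0) weight 5/792
  (U=2, Z=0, Y=1, W=1, X=1) weight 1/792
  (U=2, Z=0, Y=2, W=0, X=0) weight 5/396
  (U=2, Z=0, Y=2, W=0, X=1) weight 1/396
  (U=2, Z=0, Y=3, W=1, X=0) weight 5/198
  (U=2, Z=0, Y=3, W=1, X=1) weight 1/198
  … 40 more
Group by W:
  weight(W=0) = 49/198
  weight(W=1) = 89/396
Total weight = 49/198 + 89/396 = 17/36
P(W=0 | obs) = 49/198 / 17/36 = 98/187
P(W=1 | obs) = 89/396 / 17/36 = 89/187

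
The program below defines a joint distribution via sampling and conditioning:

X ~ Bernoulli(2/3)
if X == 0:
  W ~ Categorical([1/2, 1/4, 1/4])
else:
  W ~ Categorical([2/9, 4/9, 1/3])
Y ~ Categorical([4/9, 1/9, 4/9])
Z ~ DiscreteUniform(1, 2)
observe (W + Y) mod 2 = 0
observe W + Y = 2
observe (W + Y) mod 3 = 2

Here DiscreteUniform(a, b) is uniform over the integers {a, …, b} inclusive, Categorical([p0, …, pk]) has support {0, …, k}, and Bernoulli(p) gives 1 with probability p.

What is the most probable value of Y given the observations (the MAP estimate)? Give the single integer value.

Enumerate traces; 12 have nonzero weight after conditioning:
  (X=0, W=0, Y=2, Z=1) weight 1/27
  (X=0, W=0, Y=2, Z=2) weight 1/27
  (X=0, W=1, Y=1, Z=1) weight 1/216
  (X=0, W=1, Y=1, Z=2) weight 1/216
  (X=0, W=2, Y=0, Z=1) weight 1/54
  (X=0, W=2, Y=0, Z=2) weight 1/54
  (X=1, W=0, Y=2, Z=1) weight 8/243
  (X=1, W=0, Y=2, Z=2) weight 8/243
  … 4 more
Group by Y:
  weight(Y=0) = 11/81
  weight(Y=1) = 41/972
  weight(Y=2) = 34/243
Total weight = 11/81 + 41/972 + 34/243 = 103/324
P(Y=0 | obs) = 11/81 / 103/324 = 44/103
P(Y=1 | obs) = 41/972 / 103/324 = 41/309
P(Y=2 | obs) = 34/243 / 103/324 = 136/309
argmax = 2

argmax_v P(Y = v | obs) = 2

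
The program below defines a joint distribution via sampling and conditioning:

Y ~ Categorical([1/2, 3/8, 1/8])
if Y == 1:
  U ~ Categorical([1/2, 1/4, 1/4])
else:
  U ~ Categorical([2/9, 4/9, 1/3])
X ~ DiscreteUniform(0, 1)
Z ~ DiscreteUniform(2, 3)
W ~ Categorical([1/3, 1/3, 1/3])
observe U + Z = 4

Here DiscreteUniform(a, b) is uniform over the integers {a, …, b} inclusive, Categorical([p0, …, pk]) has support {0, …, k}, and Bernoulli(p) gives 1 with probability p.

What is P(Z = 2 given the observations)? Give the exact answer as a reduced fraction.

Enumerate traces; 36 have nonzero weight after conditioning:
  (Y=0, U=1, X=0, Z=3, W=0) weight 1/54
  (Y=0, U=1, X=0, Z=3, W=1) weight 1/54
  (Y=0, U=1, X=0, Z=3, W=2) weight 1/54
  (Y=0, U=1, X=1, Z=3, W=0) weight 1/54
  (Y=0, U=1, X=1, Z=3, W=1) weight 1/54
  (Y=0, U=1, X=1, Z=3, W=2) weight 1/54
  (Y=0, U=2, X=0, Z=2, W=0) weight 1/72
  (Y=0, U=2, X=0, Z=2, W=1) weight 1/72
  … 28 more
Group by Z:
  weight(Z=2) = 29/192
  weight(Z=3) = 107/576
Total weight = 29/192 + 107/576 = 97/288
P(Z=2 | obs) = 29/192 / 97/288 = 87/194
P(Z=3 | obs) = 107/576 / 97/288 = 107/194

P(Z = 2 | obs) = 87/194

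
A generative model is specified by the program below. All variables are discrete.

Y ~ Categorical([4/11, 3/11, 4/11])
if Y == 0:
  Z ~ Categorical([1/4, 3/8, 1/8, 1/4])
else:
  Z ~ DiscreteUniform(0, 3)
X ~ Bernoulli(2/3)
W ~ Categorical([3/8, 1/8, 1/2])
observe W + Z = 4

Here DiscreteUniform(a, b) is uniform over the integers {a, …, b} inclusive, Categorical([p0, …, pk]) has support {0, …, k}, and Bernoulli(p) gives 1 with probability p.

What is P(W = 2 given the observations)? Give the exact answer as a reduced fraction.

P(W = 2 | obs) = 36/47

Enumerate traces; 12 have nonzero weight after conditioning:
  (Y=0, Z=2, X=0, W=2) weight 1/132
  (Y=0, Z=2, X=1, W=2) weight 1/66
  (Y=0, Z=3, X=0, W=1) weight 1/264
  (Y=0, Z=3, X=1, W=1) weight 1/132
  (Y=1, Z=2, X=0, W=2) weight 1/88
  (Y=1, Z=2, X=1, W=2) weight 1/44
  (Y=1, Z=3, X=0, W=1) weight 1/352
  (Y=1, Z=3, X=1, W=1) weight 1/176
  … 4 more
Group by W:
  weight(W=1) = 1/32
  weight(W=2) = 9/88
Total weight = 1/32 + 9/88 = 47/352
P(W=1 | obs) = 1/32 / 47/352 = 11/47
P(W=2 | obs) = 9/88 / 47/352 = 36/47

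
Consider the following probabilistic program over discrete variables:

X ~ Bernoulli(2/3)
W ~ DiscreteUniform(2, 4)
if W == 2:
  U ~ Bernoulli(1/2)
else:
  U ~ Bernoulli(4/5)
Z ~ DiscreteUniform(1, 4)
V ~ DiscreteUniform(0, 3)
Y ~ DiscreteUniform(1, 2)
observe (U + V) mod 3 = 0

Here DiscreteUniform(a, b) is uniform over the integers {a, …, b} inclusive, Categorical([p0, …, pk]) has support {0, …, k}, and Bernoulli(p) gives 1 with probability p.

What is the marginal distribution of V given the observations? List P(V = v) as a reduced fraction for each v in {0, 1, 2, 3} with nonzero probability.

P(V=0) = 3/13, P(V=2) = 7/13, P(V=3) = 3/13

Enumerate traces; 144 have nonzero weight after conditioning:
  (X=0, W=2, U=0, Z=1, V=0, Y=1) weight 1/576
  (X=0, W=2, U=0, Z=1, V=0, Y=2) weight 1/576
  (X=0, W=2, U=0, Z=1, V=3, Y=1) weight 1/576
  (X=0, W=2, U=0, Z=1, V=3, Y=2) weight 1/576
  (X=0, W=2, U=0, Z=2, V=0, Y=1) weight 1/576
  (X=0, W=2, U=0, Z=2, V=0, Y=2) weight 1/576
  (X=0, W=2, U=0, Z=2, V=3, Y=1) weight 1/576
  (X=0, W=2, U=0, Z=2, V=3, Y=2) weight 1/576
  (X=0, W=2, U=1, Z=1, V=2, Y=1) weight 1/576
  … 135 more
Group by V:
  weight(V=0) = 3/40
  weight(V=2) = 7/40
  weight(V=3) = 3/40
Total weight = 3/40 + 7/40 + 3/40 = 13/40
P(V=0 | obs) = 3/40 / 13/40 = 3/13
P(V=2 | obs) = 7/40 / 13/40 = 7/13
P(V=3 | obs) = 3/40 / 13/40 = 3/13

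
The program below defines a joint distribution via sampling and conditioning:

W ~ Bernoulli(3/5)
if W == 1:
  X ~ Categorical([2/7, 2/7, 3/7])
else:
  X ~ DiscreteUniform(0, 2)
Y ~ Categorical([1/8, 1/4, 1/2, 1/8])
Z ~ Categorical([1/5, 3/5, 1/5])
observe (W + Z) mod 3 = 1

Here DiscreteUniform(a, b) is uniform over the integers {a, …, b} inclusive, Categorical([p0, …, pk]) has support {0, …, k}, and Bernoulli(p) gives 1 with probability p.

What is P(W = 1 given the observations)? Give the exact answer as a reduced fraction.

Enumerate traces; 24 have nonzero weight after conditioning:
  (W=0, X=0, Y=0, Z=1) weight 1/100
  (W=0, X=0, Y=1, Z=1) weight 1/50
  (W=0, X=0, Y=2, Z=1) weight 1/25
  (W=0, X=0, Y=3, Z=1) weight 1/100
  (W=0, X=1, Y=0, Z=1) weight 1/100
  (W=0, X=1, Y=1, Z=1) weight 1/50
  (W=0, X=1, Y=2, Z=1) weight 1/25
  (W=0, X=1, Y=3, Z=1) weight 1/100
  (W=1, X=0, Y=0, Z=0) weight 3/700
  … 15 more
Group by W:
  weight(W=0) = 6/25
  weight(W=1) = 3/25
Total weight = 6/25 + 3/25 = 9/25
P(W=0 | obs) = 6/25 / 9/25 = 2/3
P(W=1 | obs) = 3/25 / 9/25 = 1/3

P(W = 1 | obs) = 1/3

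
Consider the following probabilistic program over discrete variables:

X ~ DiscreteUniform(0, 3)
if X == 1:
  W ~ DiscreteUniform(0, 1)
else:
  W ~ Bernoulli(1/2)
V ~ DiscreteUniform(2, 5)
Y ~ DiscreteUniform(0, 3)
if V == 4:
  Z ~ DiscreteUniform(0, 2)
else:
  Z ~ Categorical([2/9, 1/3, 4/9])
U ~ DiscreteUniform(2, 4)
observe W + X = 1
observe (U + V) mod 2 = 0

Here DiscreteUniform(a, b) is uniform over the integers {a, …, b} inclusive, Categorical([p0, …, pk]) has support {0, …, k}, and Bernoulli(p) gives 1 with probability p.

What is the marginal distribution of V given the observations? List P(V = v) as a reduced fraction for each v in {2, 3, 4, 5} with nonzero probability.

P(V=2) = 1/3, P(V=3) = 1/6, P(V=4) = 1/3, P(V=5) = 1/6

Enumerate traces; 144 have nonzero weight after conditioning:
  (X=0, W=1, V=2, Y=0, Z=0, U=2) weight 1/1728
  (X=0, W=1, V=2, Y=0, Z=0, U=4) weight 1/1728
  (X=0, W=1, V=2, Y=0, Z=1, U=2) weight 1/1152
  (X=0, W=1, V=2, Y=0, Z=1, U=4) weight 1/1152
  (X=0, W=1, V=2, Y=0, Z=2, U=2) weight 1/864
  (X=0, W=1, V=2, Y=0, Z=2, U=4) weight 1/864
  (X=0, W=1, V=2, Y=1, Z=0, U=2) weight 1/1728
  (X=0, W=1, V=2, Y=1, Z=0, U=4) weight 1/1728
  (X=0, W=1, V=3, Y=0, Z=0, U=3) weight 1/1728
  (X=0, W=1, V=4, Y=0, Z=0, U=2) weight 1/1152
  … 134 more
Group by V:
  weight(V=2) = 1/24
  weight(V=3) = 1/48
  weight(V=4) = 1/24
  weight(V=5) = 1/48
Total weight = 1/24 + 1/48 + 1/24 + 1/48 = 1/8
P(V=2 | obs) = 1/24 / 1/8 = 1/3
P(V=3 | obs) = 1/48 / 1/8 = 1/6
P(V=4 | obs) = 1/24 / 1/8 = 1/3
P(V=5 | obs) = 1/48 / 1/8 = 1/6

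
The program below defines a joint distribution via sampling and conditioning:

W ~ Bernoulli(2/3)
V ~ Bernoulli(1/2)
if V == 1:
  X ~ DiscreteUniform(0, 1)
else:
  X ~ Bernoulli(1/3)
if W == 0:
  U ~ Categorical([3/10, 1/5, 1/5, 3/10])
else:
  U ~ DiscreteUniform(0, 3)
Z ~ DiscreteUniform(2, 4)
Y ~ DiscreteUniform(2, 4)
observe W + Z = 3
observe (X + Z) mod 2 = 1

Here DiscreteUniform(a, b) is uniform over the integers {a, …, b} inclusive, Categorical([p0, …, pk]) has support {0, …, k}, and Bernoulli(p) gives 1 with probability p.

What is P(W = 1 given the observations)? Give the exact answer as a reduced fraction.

P(W = 1 | obs) = 10/17

Enumerate traces; 48 have nonzero weight after conditioning:
  (W=0, V=0, X=0, U=0, Z=3, Y=2) weight 1/270
  (W=0, V=0, X=0, U=0, Z=3, Y=3) weight 1/270
  (W=0, V=0, X=0, U=0, Z=3, Y=4) weight 1/270
  (W=0, V=0, X=0, U=1, Z=3, Y=2) weight 1/405
  (W=0, V=0, X=0, U=1, Z=3, Y=3) weight 1/405
  (W=0, V=0, X=0, U=1, Z=3, Y=4) weight 1/405
  (W=0, V=0, X=0, U=2, Z=3, Y=2) weight 1/405
  (W=0, V=0, X=0, U=2, Z=3, Y=3) weight 1/405
  (W=1, V=0, X=1, U=0, Z=2, Y=2) weight 1/324
  … 39 more
Group by W:
  weight(W=0) = 7/108
  weight(W=1) = 5/54
Total weight = 7/108 + 5/54 = 17/108
P(W=0 | obs) = 7/108 / 17/108 = 7/17
P(W=1 | obs) = 5/54 / 17/108 = 10/17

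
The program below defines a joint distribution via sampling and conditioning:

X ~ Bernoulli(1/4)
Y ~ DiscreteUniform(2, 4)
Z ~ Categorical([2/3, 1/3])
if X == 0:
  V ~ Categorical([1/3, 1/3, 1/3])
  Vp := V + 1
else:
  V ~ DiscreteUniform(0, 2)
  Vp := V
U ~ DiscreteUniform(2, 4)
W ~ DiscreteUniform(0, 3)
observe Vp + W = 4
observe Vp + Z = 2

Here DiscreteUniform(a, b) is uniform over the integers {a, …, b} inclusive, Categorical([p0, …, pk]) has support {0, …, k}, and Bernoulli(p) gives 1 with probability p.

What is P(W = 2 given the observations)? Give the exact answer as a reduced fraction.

P(W = 2 | obs) = 2/3

Enumerate traces; 36 have nonzero weight after conditioning:
  (X=0, Y=2, Z=0, V=1, U=2, W=2) weight 1/216
  (X=0, Y=2, Z=0, V=1, U=3, W=2) weight 1/216
  (X=0, Y=2, Z=0, V=1, U=4, W=2) weight 1/216
  (X=0, Y=2, Z=1, V=0, U=2, W=3) weight 1/432
  (X=0, Y=2, Z=1, V=0, U=3, W=3) weight 1/432
  (X=0, Y=2, Z=1, V=0, U=4, W=3) weight 1/432
  (X=0, Y=3, Z=0, V=1, U=2, W=2) weight 1/216
  (X=0, Y=3, Z=0, V=1, U=3, W=2) weight 1/216
  … 28 more
Group by W:
  weight(W=2) = 1/18
  weight(W=3) = 1/36
Total weight = 1/18 + 1/36 = 1/12
P(W=2 | obs) = 1/18 / 1/12 = 2/3
P(W=3 | obs) = 1/36 / 1/12 = 1/3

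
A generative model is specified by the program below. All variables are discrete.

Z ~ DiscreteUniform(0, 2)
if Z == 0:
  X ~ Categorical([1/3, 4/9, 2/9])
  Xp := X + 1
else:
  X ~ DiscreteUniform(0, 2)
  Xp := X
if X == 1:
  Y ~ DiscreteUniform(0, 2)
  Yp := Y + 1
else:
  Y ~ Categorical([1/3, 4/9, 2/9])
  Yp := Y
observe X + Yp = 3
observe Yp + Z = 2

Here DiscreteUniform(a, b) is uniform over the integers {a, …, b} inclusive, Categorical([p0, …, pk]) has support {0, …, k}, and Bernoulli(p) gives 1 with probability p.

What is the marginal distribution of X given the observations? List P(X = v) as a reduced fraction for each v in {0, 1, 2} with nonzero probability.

P(X=1) = 1/2, P(X=2) = 1/2

Enumerate traces; 2 have nonzero weight after conditioning:
  (Z=0, X=1, Y=1) weight 4/81
  (Z=1, X=2, Y=1) weight 4/81
Group by X:
  weight(X=1) = 4/81
  weight(X=2) = 4/81
Total weight = 4/81 + 4/81 = 8/81
P(X=1 | obs) = 4/81 / 8/81 = 1/2
P(X=2 | obs) = 4/81 / 8/81 = 1/2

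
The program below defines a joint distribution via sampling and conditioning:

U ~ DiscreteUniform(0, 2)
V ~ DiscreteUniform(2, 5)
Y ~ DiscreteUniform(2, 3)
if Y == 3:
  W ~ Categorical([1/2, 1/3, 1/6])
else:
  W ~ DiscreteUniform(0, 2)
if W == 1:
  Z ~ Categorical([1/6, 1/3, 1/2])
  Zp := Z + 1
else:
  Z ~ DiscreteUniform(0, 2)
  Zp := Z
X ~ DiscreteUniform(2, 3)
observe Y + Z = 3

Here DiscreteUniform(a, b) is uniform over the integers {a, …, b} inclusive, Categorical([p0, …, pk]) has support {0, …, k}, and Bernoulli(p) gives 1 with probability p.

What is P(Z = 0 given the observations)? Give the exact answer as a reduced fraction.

Enumerate traces; 144 have nonzero weight after conditioning:
  (U=0, V=2, Y=2, W=0, Z=1, X=2) weight 1/432
  (U=0, V=2, Y=2, W=0, Z=1, X=3) weight 1/432
  (U=0, V=2, Y=2, W=1, Z=1, X=2) weight 1/432
  (U=0, V=2, Y=2, W=1, Z=1, X=3) weight 1/432
  (U=0, V=2, Y=2, W=2, Z=1, X=2) weight 1/432
  (U=0, V=2, Y=2, W=2, Z=1, X=3) weight 1/432
  (U=0, V=2, Y=3, W=0, Z=0, X=2) weight 1/288
  (U=0, V=2, Y=3, W=0, Z=0, X=3) weight 1/288
  … 136 more
Group by Z:
  weight(Z=0) = 5/36
  weight(Z=1) = 1/6
Total weight = 5/36 + 1/6 = 11/36
P(Z=0 | obs) = 5/36 / 11/36 = 5/11
P(Z=1 | obs) = 1/6 / 11/36 = 6/11

P(Z = 0 | obs) = 5/11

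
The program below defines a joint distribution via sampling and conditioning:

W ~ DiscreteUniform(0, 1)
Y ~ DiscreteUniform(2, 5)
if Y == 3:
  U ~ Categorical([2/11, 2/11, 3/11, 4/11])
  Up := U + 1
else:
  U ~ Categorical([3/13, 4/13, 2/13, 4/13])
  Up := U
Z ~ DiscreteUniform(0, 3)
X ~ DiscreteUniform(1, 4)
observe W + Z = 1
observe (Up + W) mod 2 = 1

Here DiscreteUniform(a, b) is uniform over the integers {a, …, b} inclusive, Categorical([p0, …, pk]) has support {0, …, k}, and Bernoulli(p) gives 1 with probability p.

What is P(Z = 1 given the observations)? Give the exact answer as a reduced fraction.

P(Z = 1 | obs) = 329/572

Enumerate traces; 64 have nonzero weight after conditioning:
  (W=0, Y=2, U=1, Z=1, X=1) weight 1/416
  (W=0, Y=2, U=1, Z=1, X=2) weight 1/416
  (W=0, Y=2, U=1, Z=1, X=3) weight 1/416
  (W=0, Y=2, U=1, Z=1, X=4) weight 1/416
  (W=0, Y=2, U=3, Z=1, X=1) weight 1/416
  (W=0, Y=2, U=3, Z=1, X=2) weight 1/416
  (W=0, Y=2, U=3, Z=1, X=3) weight 1/416
  (W=0, Y=2, U=3, Z=1, X=4) weight 1/416
  (W=1, Y=2, U=0, Z=0, X=1) weight 3/1664
  … 55 more
Group by Z:
  weight(Z=0) = 243/4576
  weight(Z=1) = 329/4576
Total weight = 243/4576 + 329/4576 = 1/8
P(Z=0 | obs) = 243/4576 / 1/8 = 243/572
P(Z=1 | obs) = 329/4576 / 1/8 = 329/572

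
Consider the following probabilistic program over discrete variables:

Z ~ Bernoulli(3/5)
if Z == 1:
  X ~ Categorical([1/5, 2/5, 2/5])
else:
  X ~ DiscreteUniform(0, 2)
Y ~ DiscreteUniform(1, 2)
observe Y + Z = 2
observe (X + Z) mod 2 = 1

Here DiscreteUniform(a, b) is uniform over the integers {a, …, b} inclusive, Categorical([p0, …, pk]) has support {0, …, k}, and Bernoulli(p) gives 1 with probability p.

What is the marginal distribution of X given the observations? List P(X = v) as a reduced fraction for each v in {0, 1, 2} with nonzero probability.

P(X=0) = 9/37, P(X=1) = 10/37, P(X=2) = 18/37

Enumerate traces; 3 have nonzero weight after conditioning:
  (Z=0, X=1, Y=2) weight 1/15
  (Z=1, X=0, Y=1) weight 3/50
  (Z=1, X=2, Y=1) weight 3/25
Group by X:
  weight(X=0) = 3/50
  weight(X=1) = 1/15
  weight(X=2) = 3/25
Total weight = 3/50 + 1/15 + 3/25 = 37/150
P(X=0 | obs) = 3/50 / 37/150 = 9/37
P(X=1 | obs) = 1/15 / 37/150 = 10/37
P(X=2 | obs) = 3/25 / 37/150 = 18/37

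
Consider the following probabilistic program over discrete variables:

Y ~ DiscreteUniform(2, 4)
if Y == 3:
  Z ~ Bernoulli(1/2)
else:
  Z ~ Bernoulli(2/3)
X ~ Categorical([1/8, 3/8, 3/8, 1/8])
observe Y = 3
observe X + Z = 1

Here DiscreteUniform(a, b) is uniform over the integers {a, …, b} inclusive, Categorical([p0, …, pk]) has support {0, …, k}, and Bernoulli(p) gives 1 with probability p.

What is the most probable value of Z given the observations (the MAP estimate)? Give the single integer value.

argmax_v P(Z = v | obs) = 0

Enumerate traces; 2 have nonzero weight after conditioning:
  (Y=3, Z=0, X=1) weight 1/16
  (Y=3, Z=1, X=0) weight 1/48
Group by Z:
  weight(Z=0) = 1/16
  weight(Z=1) = 1/48
Total weight = 1/16 + 1/48 = 1/12
P(Z=0 | obs) = 1/16 / 1/12 = 3/4
P(Z=1 | obs) = 1/48 / 1/12 = 1/4
argmax = 0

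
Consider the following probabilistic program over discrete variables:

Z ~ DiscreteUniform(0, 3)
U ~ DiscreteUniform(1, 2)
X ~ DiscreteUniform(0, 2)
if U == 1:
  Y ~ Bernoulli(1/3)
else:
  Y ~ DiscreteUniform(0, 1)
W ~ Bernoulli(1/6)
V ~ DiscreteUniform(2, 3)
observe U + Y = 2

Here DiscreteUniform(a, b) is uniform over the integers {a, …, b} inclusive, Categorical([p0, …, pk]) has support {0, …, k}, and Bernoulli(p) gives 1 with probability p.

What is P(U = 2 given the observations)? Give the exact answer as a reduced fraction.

P(U = 2 | obs) = 3/5

Enumerate traces; 96 have nonzero weight after conditioning:
  (Z=0, U=1, X=0, Y=1, W=0, V=2) weight 5/864
  (Z=0, U=1, X=0, Y=1, W=0, V=3) weight 5/864
  (Z=0, U=1, X=0, Y=1, W=1, V=2) weight 1/864
  (Z=0, U=1, X=0, Y=1, W=1, V=3) weight 1/864
  (Z=0, U=1, X=1, Y=1, W=0, V=2) weight 5/864
  (Z=0, U=1, X=1, Y=1, W=0, V=3) weight 5/864
  (Z=0, U=1, X=1, Y=1, W=1, V=2) weight 1/864
  (Z=0, U=1, X=1, Y=1, W=1, V=3) weight 1/864
  (Z=0, U=2, X=0, Y=0, W=0, V=2) weight 5/576
  … 87 more
Group by U:
  weight(U=1) = 1/6
  weight(U=2) = 1/4
Total weight = 1/6 + 1/4 = 5/12
P(U=1 | obs) = 1/6 / 5/12 = 2/5
P(U=2 | obs) = 1/4 / 5/12 = 3/5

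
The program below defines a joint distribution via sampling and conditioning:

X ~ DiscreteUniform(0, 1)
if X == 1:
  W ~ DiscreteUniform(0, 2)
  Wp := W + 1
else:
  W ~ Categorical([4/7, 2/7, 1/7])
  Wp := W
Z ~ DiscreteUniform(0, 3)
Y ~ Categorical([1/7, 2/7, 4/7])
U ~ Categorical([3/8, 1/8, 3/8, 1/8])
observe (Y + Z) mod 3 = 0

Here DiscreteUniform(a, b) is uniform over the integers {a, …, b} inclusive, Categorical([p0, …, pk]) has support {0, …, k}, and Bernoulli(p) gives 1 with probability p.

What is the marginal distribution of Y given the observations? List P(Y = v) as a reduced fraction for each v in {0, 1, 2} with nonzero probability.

P(Y=0) = 1/4, P(Y=1) = 1/4, P(Y=2) = 1/2

Enumerate traces; 96 have nonzero weight after conditioning:
  (X=0, W=0, Z=0, Y=0, U=0) weight 3/784
  (X=0, W=0, Z=0, Y=0, U=1) weight 1/784
  (X=0, W=0, Z=0, Y=0, U=2) weight 3/784
  (X=0, W=0, Z=0, Y=0, U=3) weight 1/784
  (X=0, W=0, Z=1, Y=2, U=0) weight 3/196
  (X=0, W=0, Z=1, Y=2, U=1) weight 1/196
  (X=0, W=0, Z=1, Y=2, U=2) weight 3/196
  (X=0, W=0, Z=1, Y=2, U=3) weight 1/196
  (X=0, W=0, Z=2, Y=1, U=0) weight 3/392
  … 87 more
Group by Y:
  weight(Y=0) = 1/14
  weight(Y=1) = 1/14
  weight(Y=2) = 1/7
Total weight = 1/14 + 1/14 + 1/7 = 2/7
P(Y=0 | obs) = 1/14 / 2/7 = 1/4
P(Y=1 | obs) = 1/14 / 2/7 = 1/4
P(Y=2 | obs) = 1/7 / 2/7 = 1/2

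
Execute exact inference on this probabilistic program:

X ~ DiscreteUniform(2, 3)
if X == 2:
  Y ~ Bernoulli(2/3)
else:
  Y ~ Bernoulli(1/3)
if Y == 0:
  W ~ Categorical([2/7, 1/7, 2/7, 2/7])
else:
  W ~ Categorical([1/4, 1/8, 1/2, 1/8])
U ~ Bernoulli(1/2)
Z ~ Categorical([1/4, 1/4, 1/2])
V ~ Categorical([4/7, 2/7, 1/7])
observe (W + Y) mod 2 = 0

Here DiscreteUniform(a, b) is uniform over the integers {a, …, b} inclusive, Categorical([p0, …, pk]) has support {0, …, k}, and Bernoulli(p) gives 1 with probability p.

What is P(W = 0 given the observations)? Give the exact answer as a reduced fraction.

Enumerate traces; 144 have nonzero weight after conditioning:
  (X=2, Y=0, W=0, U=0, Z=0, V=0) weight 1/294
  (X=2, Y=0, W=0, U=0, Z=0, V=1) weight 1/588
  (X=2, Y=0, W=0, U=0, Z=0, V=2) weight 1/1176
  (X=2, Y=0, W=0, U=0, Z=1, V=0) weight 1/294
  (X=2, Y=0, W=0, U=0, Z=1, V=1) weight 1/588
  (X=2, Y=0, W=0, U=0, Z=1, V=2) weight 1/1176
  (X=2, Y=0, W=0, U=0, Z=2, V=0) weight 1/147
  (X=2, Y=0, W=0, U=0, Z=2, V=1) weight 1/294
  (X=2, Y=0, W=2, U=0, Z=0, V=0) weight 1/294
  (X=2, Y=1, W=1, U=0, Z=0, V=0) weight 1/336
  … 134 more
Group by W:
  weight(W=0) = 1/7
  weight(W=1) = 1/16
  weight(W=2) = 1/7
  weight(W=3) = 1/16
Total weight = 1/7 + 1/16 + 1/7 + 1/16 = 23/56
P(W=0 | obs) = 1/7 / 23/56 = 8/23
P(W=1 | obs) = 1/16 / 23/56 = 7/46
P(W=2 | obs) = 1/7 / 23/56 = 8/23
P(W=3 | obs) = 1/16 / 23/56 = 7/46

P(W = 0 | obs) = 8/23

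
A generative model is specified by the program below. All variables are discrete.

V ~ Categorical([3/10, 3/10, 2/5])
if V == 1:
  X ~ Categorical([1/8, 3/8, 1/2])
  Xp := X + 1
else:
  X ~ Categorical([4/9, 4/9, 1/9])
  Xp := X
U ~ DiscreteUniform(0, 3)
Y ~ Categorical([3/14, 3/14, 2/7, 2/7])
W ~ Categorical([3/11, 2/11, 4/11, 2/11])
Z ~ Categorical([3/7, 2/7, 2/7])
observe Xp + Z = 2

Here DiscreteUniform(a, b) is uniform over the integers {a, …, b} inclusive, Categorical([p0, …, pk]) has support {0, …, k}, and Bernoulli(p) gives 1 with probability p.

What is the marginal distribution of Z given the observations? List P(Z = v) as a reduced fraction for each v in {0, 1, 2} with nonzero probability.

P(Z=0) = 411/1361, P(Z=1) = 502/1361, P(Z=2) = 448/1361

Enumerate traces; 512 have nonzero weight after conditioning:
  (V=0, X=0, U=0, Y=0, W=0, Z=2) weight 3/5390
  (V=0, X=0, U=0, Y=0, W=1, Z=2) weight 1/2695
  (V=0, X=0, U=0, Y=0, W=2, Z=2) weight 2/2695
  (V=0, X=0, U=0, Y=0, W=3, Z=2) weight 1/2695
  (V=0, X=0, U=0, Y=1, W=0, Z=2) weight 3/5390
  (V=0, X=0, U=0, Y=1, W=1, Z=2) weight 1/2695
  (V=0, X=0, U=0, Y=1, W=2, Z=2) weight 2/2695
  (V=0, X=0, U=0, Y=1, W=3, Z=2) weight 1/2695
  (V=0, X=1, U=0, Y=0, W=0, Z=1) weight 3/5390
  (V=0, X=2, U=0, Y=0, W=0, Z=0) weight 9/43120
  … 502 more
Group by Z:
  weight(Z=0) = 137/1680
  weight(Z=1) = 251/2520
  weight(Z=2) = 4/45
Total weight = 137/1680 + 251/2520 + 4/45 = 1361/5040
P(Z=0 | obs) = 137/1680 / 1361/5040 = 411/1361
P(Z=1 | obs) = 251/2520 / 1361/5040 = 502/1361
P(Z=2 | obs) = 4/45 / 1361/5040 = 448/1361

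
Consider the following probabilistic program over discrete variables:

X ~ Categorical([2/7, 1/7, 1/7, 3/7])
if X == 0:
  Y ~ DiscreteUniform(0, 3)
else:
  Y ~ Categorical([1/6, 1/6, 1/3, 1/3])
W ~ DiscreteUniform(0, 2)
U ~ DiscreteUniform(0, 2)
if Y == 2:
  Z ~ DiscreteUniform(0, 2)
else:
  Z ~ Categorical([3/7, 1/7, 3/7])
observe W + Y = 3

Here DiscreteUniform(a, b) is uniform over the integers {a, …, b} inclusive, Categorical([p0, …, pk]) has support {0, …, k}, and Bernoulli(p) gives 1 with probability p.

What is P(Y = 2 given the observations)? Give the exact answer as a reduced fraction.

Enumerate traces; 108 have nonzero weight after conditioning:
  (X=0, Y=1, W=2, U=0, Z=0) weight 1/294
  (X=0, Y=1, W=2, U=0, Z=1) weight 1/882
  (X=0, Y=1, W=2, U=0, Z=2) weight 1/294
  (X=0, Y=1, W=2, U=1, Z=0) weight 1/294
  (X=0, Y=1, W=2, U=1, Z=1) weight 1/882
  (X=0, Y=1, W=2, U=1, Z=2) weight 1/294
  (X=0, Y=1, W=2, U=2, Z=0) weight 1/294
  (X=0, Y=1, W=2, U=2, Z=1) weight 1/882
  (X=0, Y=2, W=1, U=0, Z=0) weight 1/378
  (X=0, Y=3, W=0, U=0, Z=0) weight 1/294
  … 98 more
Group by Y:
  weight(Y=1) = 4/63
  weight(Y=2) = 13/126
  weight(Y=3) = 13/126
Total weight = 4/63 + 13/126 + 13/126 = 17/63
P(Y=1 | obs) = 4/63 / 17/63 = 4/17
P(Y=2 | obs) = 13/126 / 17/63 = 13/34
P(Y=3 | obs) = 13/126 / 17/63 = 13/34

P(Y = 2 | obs) = 13/34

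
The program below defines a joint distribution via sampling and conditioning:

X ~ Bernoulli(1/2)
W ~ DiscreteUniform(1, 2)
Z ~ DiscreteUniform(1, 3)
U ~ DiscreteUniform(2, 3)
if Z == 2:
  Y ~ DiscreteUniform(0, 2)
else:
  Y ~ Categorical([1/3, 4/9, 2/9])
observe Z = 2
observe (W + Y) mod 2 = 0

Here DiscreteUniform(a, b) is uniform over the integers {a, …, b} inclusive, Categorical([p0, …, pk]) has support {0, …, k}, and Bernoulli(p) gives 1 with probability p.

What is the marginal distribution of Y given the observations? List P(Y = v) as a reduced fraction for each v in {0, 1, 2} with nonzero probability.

Enumerate traces; 12 have nonzero weight after conditioning:
  (X=0, W=1, Z=2, U=2, Y=1) weight 1/72
  (X=0, W=1, Z=2, U=3, Y=1) weight 1/72
  (X=0, W=2, Z=2, U=2, Y=0) weight 1/72
  (X=0, W=2, Z=2, U=2, Y=2) weight 1/72
  (X=0, W=2, Z=2, U=3, Y=0) weight 1/72
  (X=0, W=2, Z=2, U=3, Y=2) weight 1/72
  (X=1, W=1, Z=2, U=2, Y=1) weight 1/72
  (X=1, W=1, Z=2, U=3, Y=1) weight 1/72
  … 4 more
Group by Y:
  weight(Y=0) = 1/18
  weight(Y=1) = 1/18
  weight(Y=2) = 1/18
Total weight = 1/18 + 1/18 + 1/18 = 1/6
P(Y=0 | obs) = 1/18 / 1/6 = 1/3
P(Y=1 | obs) = 1/18 / 1/6 = 1/3
P(Y=2 | obs) = 1/18 / 1/6 = 1/3

P(Y=0) = 1/3, P(Y=1) = 1/3, P(Y=2) = 1/3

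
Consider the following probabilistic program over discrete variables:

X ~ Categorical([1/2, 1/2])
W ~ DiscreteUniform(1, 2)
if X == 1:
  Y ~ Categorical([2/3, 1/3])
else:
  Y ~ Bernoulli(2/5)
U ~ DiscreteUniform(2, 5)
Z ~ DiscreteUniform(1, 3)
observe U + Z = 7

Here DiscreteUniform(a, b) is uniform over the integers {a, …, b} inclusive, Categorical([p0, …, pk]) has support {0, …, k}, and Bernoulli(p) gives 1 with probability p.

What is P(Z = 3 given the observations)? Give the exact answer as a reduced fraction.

Enumerate traces; 16 have nonzero weight after conditioning:
  (X=0, W=1, Y=0, U=4, Z=3) weight 1/80
  (X=0, W=1, Y=0, U=5, Z=2) weight 1/80
  (X=0, W=1, Y=1, U=4, Z=3) weight 1/120
  (X=0, W=1, Y=1, U=5, Z=2) weight 1/120
  (X=0, W=2, Y=0, U=4, Z=3) weight 1/80
  (X=0, W=2, Y=0, U=5, Z=2) weight 1/80
  (X=0, W=2, Y=1, U=4, Z=3) weight 1/120
  (X=0, W=2, Y=1, U=5, Z=2) weight 1/120
  … 8 more
Group by Z:
  weight(Z=2) = 1/12
  weight(Z=3) = 1/12
Total weight = 1/12 + 1/12 = 1/6
P(Z=2 | obs) = 1/12 / 1/6 = 1/2
P(Z=3 | obs) = 1/12 / 1/6 = 1/2

P(Z = 3 | obs) = 1/2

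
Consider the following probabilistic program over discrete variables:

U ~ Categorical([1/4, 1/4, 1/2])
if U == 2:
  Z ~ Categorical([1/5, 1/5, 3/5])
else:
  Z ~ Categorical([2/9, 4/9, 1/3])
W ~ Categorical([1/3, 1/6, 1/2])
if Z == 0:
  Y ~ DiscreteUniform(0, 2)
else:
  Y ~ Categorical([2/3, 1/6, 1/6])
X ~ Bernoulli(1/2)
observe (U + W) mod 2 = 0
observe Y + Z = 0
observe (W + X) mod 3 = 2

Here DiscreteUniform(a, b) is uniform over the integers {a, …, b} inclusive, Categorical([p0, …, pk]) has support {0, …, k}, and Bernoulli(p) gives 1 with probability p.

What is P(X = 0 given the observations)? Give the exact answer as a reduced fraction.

Enumerate traces; 3 have nonzero weight after conditioning:
  (U=0, Z=0, W=2, Y=0, X=0) weight 1/216
  (U=1, Z=0, W=1, Y=0, X=1) weight 1/648
  (U=2, Z=0, W=2, Y=0, X=0) weight 1/120
Group by X:
  weight(X=0) = 7/540
  weight(X=1) = 1/648
Total weight = 7/540 + 1/648 = 47/3240
P(X=0 | obs) = 7/540 / 47/3240 = 42/47
P(X=1 | obs) = 1/648 / 47/3240 = 5/47

P(X = 0 | obs) = 42/47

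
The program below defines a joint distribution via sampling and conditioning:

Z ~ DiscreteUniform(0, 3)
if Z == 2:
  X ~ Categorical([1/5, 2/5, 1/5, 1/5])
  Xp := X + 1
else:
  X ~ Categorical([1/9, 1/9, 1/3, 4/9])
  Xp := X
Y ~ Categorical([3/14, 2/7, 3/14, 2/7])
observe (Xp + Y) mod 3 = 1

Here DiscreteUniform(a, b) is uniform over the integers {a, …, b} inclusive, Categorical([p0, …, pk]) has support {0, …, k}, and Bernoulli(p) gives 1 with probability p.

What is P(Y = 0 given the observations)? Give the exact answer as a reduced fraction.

P(Y = 0 | obs) = 11/84

Enumerate traces; 21 have nonzero weight after conditioning:
  (Z=0, X=0, Y=1) weight 1/126
  (Z=0, X=1, Y=0) weight 1/168
  (Z=0, X=1, Y=3) weight 1/126
  (Z=0, X=2, Y=2) weight 1/56
  (Z=0, X=3, Y=1) weight 2/63
  (Z=1, X=0, Y=1) weight 1/126
  (Z=1, X=1, Y=0) weight 1/168
  (Z=1, X=1, Y=3) weight 1/126
  … 13 more
Group by Y:
  weight(Y=0) = 11/280
  weight(Y=1) = 2/15
  weight(Y=2) = 3/40
  weight(Y=3) = 11/210
Total weight = 11/280 + 2/15 + 3/40 + 11/210 = 3/10
P(Y=0 | obs) = 11/280 / 3/10 = 11/84
P(Y=1 | obs) = 2/15 / 3/10 = 4/9
P(Y=2 | obs) = 3/40 / 3/10 = 1/4
P(Y=3 | obs) = 11/210 / 3/10 = 11/63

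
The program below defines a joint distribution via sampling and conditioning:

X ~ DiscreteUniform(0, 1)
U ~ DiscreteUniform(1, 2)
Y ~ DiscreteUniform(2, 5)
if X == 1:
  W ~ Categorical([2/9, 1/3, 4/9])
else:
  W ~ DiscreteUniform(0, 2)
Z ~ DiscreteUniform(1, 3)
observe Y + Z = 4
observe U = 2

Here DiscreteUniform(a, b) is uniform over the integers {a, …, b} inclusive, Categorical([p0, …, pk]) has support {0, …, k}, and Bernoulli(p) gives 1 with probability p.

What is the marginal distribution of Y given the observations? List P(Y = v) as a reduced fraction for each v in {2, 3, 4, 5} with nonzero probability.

P(Y=2) = 1/2, P(Y=3) = 1/2

Enumerate traces; 12 have nonzero weight after conditioning:
  (X=0, U=2, Y=2, W=0, Z=2) weight 1/144
  (X=0, U=2, Y=2, W=1, Z=2) weight 1/144
  (X=0, U=2, Y=2, W=2, Z=2) weight 1/144
  (X=0, U=2, Y=3, W=0, Z=1) weight 1/144
  (X=0, U=2, Y=3, W=1, Z=1) weight 1/144
  (X=0, U=2, Y=3, W=2, Z=1) weight 1/144
  (X=1, U=2, Y=2, W=0, Z=2) weight 1/216
  (X=1, U=2, Y=2, W=1, Z=2) weight 1/144
  … 4 more
Group by Y:
  weight(Y=2) = 1/24
  weight(Y=3) = 1/24
Total weight = 1/24 + 1/24 = 1/12
P(Y=2 | obs) = 1/24 / 1/12 = 1/2
P(Y=3 | obs) = 1/24 / 1/12 = 1/2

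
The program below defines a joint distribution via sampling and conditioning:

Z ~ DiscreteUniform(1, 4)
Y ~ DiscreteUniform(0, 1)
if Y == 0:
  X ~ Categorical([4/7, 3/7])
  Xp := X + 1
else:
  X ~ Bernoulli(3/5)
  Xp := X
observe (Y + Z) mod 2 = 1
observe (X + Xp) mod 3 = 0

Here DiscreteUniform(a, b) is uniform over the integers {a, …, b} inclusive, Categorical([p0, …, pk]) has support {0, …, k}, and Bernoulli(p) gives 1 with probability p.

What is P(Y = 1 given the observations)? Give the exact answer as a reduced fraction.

Enumerate traces; 4 have nonzero weight after conditioning:
  (Z=1, Y=0, X=1) weight 3/56
  (Z=2, Y=1, X=0) weight 1/20
  (Z=3, Y=0, X=1) weight 3/56
  (Z=4, Y=1, X=0) weight 1/20
Group by Y:
  weight(Y=0) = 3/28
  weight(Y=1) = 1/10
Total weight = 3/28 + 1/10 = 29/140
P(Y=0 | obs) = 3/28 / 29/140 = 15/29
P(Y=1 | obs) = 1/10 / 29/140 = 14/29

P(Y = 1 | obs) = 14/29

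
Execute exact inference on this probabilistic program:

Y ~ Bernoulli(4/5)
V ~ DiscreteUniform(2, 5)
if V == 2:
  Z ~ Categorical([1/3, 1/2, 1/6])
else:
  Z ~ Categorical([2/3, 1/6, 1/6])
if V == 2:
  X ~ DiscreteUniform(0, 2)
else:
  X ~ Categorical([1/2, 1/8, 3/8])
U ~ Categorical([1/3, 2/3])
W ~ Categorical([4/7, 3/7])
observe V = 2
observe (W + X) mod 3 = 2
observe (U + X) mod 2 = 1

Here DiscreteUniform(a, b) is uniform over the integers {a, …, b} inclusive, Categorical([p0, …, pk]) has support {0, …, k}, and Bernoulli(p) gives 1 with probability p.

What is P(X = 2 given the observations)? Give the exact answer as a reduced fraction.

Enumerate traces; 12 have nonzero weight after conditioning:
  (Y=0, V=2, Z=0, X=1, U=0, W=1) weight 1/1260
  (Y=0, V=2, Z=0, X=2, U=1, W=0) weight 2/945
  (Y=0, V=2, Z=1, X=1, U=0, W=1) weight 1/840
  (Y=0, V=2, Z=1, X=2, U=1, W=0) weight 1/315
  (Y=0, V=2, Z=2, X=1, U=0, W=1) weight 1/2520
  (Y=0, V=2, Z=2, X=2, U=1, W=0) weight 1/945
  (Y=1, V=2, Z=0, X=1, U=0, W=1) weight 1/315
  (Y=1, V=2, Z=0, X=2, U=1, W=0) weight 8/945
  … 4 more
Group by X:
  weight(X=1) = 1/84
  weight(X=2) = 2/63
Total weight = 1/84 + 2/63 = 11/252
P(X=1 | obs) = 1/84 / 11/252 = 3/11
P(X=2 | obs) = 2/63 / 11/252 = 8/11

P(X = 2 | obs) = 8/11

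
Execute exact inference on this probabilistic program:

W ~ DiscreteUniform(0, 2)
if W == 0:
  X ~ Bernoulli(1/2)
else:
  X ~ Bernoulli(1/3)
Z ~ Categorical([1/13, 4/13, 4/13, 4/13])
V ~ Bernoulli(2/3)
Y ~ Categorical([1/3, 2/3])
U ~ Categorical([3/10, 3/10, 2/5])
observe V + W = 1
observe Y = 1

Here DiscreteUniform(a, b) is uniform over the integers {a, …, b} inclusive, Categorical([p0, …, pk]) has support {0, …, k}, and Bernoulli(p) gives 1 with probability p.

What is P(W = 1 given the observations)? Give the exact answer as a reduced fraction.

Enumerate traces; 48 have nonzero weight after conditioning:
  (W=0, X=0, Z=0, V=1, Y=1, U=0) weight 1/585
  (W=0, X=0, Z=0, V=1, Y=1, U=1) weight 1/585
  (W=0, X=0, Z=0, V=1, Y=1, U=2) weight 4/1755
  (W=0, X=0, Z=1, V=1, Y=1, U=0) weight 4/585
  (W=0, X=0, Z=1, V=1, Y=1, U=1) weight 4/585
  (W=0, X=0, Z=1, V=1, Y=1, U=2) weight 16/1755
  (W=0, X=0, Z=2, V=1, Y=1, U=0) weight 4/585
  (W=0, X=0, Z=2, V=1, Y=1, U=1) weight 4/585
  (W=1, X=0, Z=0, V=0, Y=1, U=0) weight 2/1755
  … 39 more
Group by W:
  weight(W=0) = 4/27
  weight(W=1) = 2/27
Total weight = 4/27 + 2/27 = 2/9
P(W=0 | obs) = 4/27 / 2/9 = 2/3
P(W=1 | obs) = 2/27 / 2/9 = 1/3

P(W = 1 | obs) = 1/3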